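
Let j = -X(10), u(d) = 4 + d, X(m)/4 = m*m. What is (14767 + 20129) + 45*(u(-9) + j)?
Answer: 16671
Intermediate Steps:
X(m) = 4*m² (X(m) = 4*(m*m) = 4*m²)
j = -400 (j = -4*10² = -4*100 = -1*400 = -400)
(14767 + 20129) + 45*(u(-9) + j) = (14767 + 20129) + 45*((4 - 9) - 400) = 34896 + 45*(-5 - 400) = 34896 + 45*(-405) = 34896 - 18225 = 16671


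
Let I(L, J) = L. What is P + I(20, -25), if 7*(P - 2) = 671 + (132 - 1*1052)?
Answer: -95/7 ≈ -13.571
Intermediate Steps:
P = -235/7 (P = 2 + (671 + (132 - 1*1052))/7 = 2 + (671 + (132 - 1052))/7 = 2 + (671 - 920)/7 = 2 + (⅐)*(-249) = 2 - 249/7 = -235/7 ≈ -33.571)
P + I(20, -25) = -235/7 + 20 = -95/7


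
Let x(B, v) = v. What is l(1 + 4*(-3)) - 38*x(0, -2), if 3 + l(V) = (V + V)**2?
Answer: 557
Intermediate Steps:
l(V) = -3 + 4*V**2 (l(V) = -3 + (V + V)**2 = -3 + (2*V)**2 = -3 + 4*V**2)
l(1 + 4*(-3)) - 38*x(0, -2) = (-3 + 4*(1 + 4*(-3))**2) - 38*(-2) = (-3 + 4*(1 - 12)**2) + 76 = (-3 + 4*(-11)**2) + 76 = (-3 + 4*121) + 76 = (-3 + 484) + 76 = 481 + 76 = 557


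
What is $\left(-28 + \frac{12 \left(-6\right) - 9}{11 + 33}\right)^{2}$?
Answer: $\frac{1723969}{1936} \approx 890.48$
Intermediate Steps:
$\left(-28 + \frac{12 \left(-6\right) - 9}{11 + 33}\right)^{2} = \left(-28 + \frac{-72 - 9}{44}\right)^{2} = \left(-28 - \frac{81}{44}\right)^{2} = \left(- \frac{1313}{44}\right)^{2} = \frac{1723969}{1936}$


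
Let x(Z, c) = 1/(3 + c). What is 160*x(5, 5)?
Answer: 20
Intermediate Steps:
160*x(5, 5) = 160/(3 + 5) = 160/8 = 160*(⅛) = 20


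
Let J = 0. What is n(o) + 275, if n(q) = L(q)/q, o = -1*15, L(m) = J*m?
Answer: 275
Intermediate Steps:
L(m) = 0 (L(m) = 0*m = 0)
o = -15
n(q) = 0 (n(q) = 0/q = 0)
n(o) + 275 = 0 + 275 = 275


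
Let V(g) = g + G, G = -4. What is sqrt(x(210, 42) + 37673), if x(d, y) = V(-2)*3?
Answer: sqrt(37655) ≈ 194.05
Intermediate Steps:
V(g) = -4 + g (V(g) = g - 4 = -4 + g)
x(d, y) = -18 (x(d, y) = (-4 - 2)*3 = -6*3 = -18)
sqrt(x(210, 42) + 37673) = sqrt(-18 + 37673) = sqrt(37655)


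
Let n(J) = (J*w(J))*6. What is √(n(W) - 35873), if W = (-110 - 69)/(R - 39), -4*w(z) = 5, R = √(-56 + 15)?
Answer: √(-35873 + 2685/(2*(-39 + I*√41))) ≈ 0.015 - 189.49*I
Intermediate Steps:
R = I*√41 (R = √(-41) = I*√41 ≈ 6.4031*I)
w(z) = -5/4 (w(z) = -¼*5 = -5/4)
W = -179/(-39 + I*√41) (W = (-110 - 69)/(I*√41 - 39) = -179/(-39 + I*√41) ≈ 4.4693 + 0.73378*I)
n(J) = -15*J/2 (n(J) = (J*(-5/4))*6 = -5*J/4*6 = -15*J/2)
√(n(W) - 35873) = √(-15*(6981/1562 + 179*I*√41/1562)/2 - 35873) = √((-104715/3124 - 2685*I*√41/3124) - 35873) = √(-112171967/3124 - 2685*I*√41/3124)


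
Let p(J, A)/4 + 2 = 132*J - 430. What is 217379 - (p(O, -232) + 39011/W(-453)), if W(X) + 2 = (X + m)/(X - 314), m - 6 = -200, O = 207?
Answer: 127323794/887 ≈ 1.4354e+5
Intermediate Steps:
m = -194 (m = 6 - 200 = -194)
W(X) = -2 + (-194 + X)/(-314 + X) (W(X) = -2 + (X - 194)/(X - 314) = -2 + (-194 + X)/(-314 + X))
p(J, A) = -1728 + 528*J (p(J, A) = -8 + 4*(132*J - 430) = -8 + 4*(-430 + 132*J) = -8 + (-1720 + 528*J) = -1728 + 528*J)
217379 - (p(O, -232) + 39011/W(-453)) = 217379 - ((-1728 + 528*207) + 39011/(((434 - 1*(-453))/(-314 - 453)))) = 217379 - ((-1728 + 109296) + 39011/(((434 + 453)/(-767)))) = 217379 - (107568 + 39011/((-1/767*887))) = 217379 - (107568 + 39011/(-887/767)) = 217379 - (107568 + 39011*(-767/887)) = 217379 - (107568 - 29921437/887) = 217379 - 1*65491379/887 = 217379 - 65491379/887 = 127323794/887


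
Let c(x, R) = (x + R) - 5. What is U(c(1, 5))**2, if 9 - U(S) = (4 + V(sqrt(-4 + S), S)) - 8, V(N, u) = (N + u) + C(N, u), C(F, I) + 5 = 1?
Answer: (16 - I*sqrt(3))**2 ≈ 253.0 - 55.426*I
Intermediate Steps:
C(F, I) = -4 (C(F, I) = -5 + 1 = -4)
c(x, R) = -5 + R + x (c(x, R) = (R + x) - 5 = -5 + R + x)
V(N, u) = -4 + N + u (V(N, u) = (N + u) - 4 = -4 + N + u)
U(S) = 17 - S - sqrt(-4 + S) (U(S) = 9 - ((4 + (-4 + sqrt(-4 + S) + S)) - 8) = 9 - ((4 + (-4 + S + sqrt(-4 + S))) - 8) = 9 - ((S + sqrt(-4 + S)) - 8) = 9 - (-8 + S + sqrt(-4 + S)) = 9 + (8 - S - sqrt(-4 + S)) = 17 - S - sqrt(-4 + S))
U(c(1, 5))**2 = (17 - (-5 + 5 + 1) - sqrt(-4 + (-5 + 5 + 1)))**2 = (17 - 1*1 - sqrt(-4 + 1))**2 = (17 - 1 - sqrt(-3))**2 = (17 - 1 - I*sqrt(3))**2 = (16 - I*sqrt(3))**2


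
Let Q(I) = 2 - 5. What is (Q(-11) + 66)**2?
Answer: 3969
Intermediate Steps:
Q(I) = -3
(Q(-11) + 66)**2 = (-3 + 66)**2 = 63**2 = 3969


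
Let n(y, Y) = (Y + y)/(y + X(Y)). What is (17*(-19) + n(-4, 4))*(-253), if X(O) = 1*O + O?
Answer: 81719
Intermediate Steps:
X(O) = 2*O (X(O) = O + O = 2*O)
n(y, Y) = (Y + y)/(y + 2*Y)
(17*(-19) + n(-4, 4))*(-253) = (17*(-19) + (4 - 4)/(-4 + 2*4))*(-253) = (-323 + 0/(-4 + 8))*(-253) = (-323 + 0/4)*(-253) = (-323 + (¼)*0)*(-253) = (-323 + 0)*(-253) = -323*(-253) = 81719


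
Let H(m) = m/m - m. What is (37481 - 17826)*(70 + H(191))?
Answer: -2358600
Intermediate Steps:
H(m) = 1 - m
(37481 - 17826)*(70 + H(191)) = (37481 - 17826)*(70 + (1 - 1*191)) = 19655*(70 + (1 - 191)) = 19655*(70 - 190) = 19655*(-120) = -2358600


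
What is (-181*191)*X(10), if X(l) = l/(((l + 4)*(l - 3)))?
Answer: -172855/49 ≈ -3527.7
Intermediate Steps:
X(l) = l/((-3 + l)*(4 + l)) (X(l) = l/(((4 + l)*(-3 + l))) = l/(((-3 + l)*(4 + l))) = l*(1/((-3 + l)*(4 + l))) = l/((-3 + l)*(4 + l)))
(-181*191)*X(10) = (-181*191)*(10/(-12 + 10 + 10**2)) = -345710/(-12 + 10 + 100) = -345710/98 = -34571*5/49 = -172855/49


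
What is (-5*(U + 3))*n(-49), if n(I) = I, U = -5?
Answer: -490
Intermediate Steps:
(-5*(U + 3))*n(-49) = -5*(-5 + 3)*(-49) = -5*(-2)*(-49) = 10*(-49) = -490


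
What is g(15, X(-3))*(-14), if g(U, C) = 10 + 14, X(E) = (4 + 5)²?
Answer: -336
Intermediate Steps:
X(E) = 81 (X(E) = 9² = 81)
g(U, C) = 24
g(15, X(-3))*(-14) = 24*(-14) = -336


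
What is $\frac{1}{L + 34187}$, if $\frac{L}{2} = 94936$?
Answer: $\frac{1}{224059} \approx 4.4631 \cdot 10^{-6}$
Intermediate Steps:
$L = 189872$ ($L = 2 \cdot 94936 = 189872$)
$\frac{1}{L + 34187} = \frac{1}{189872 + 34187} = \frac{1}{224059}$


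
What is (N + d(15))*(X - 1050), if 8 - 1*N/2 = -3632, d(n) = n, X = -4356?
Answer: -39436770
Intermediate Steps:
N = 7280 (N = 16 - 2*(-3632) = 16 + 7264 = 7280)
(N + d(15))*(X - 1050) = (7280 + 15)*(-4356 - 1050) = 7295*(-5406) = -39436770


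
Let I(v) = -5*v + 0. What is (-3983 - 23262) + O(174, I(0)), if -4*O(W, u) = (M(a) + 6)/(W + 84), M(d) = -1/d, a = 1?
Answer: -28116845/1032 ≈ -27245.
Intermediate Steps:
I(v) = -5*v
O(W, u) = -5/(4*(84 + W)) (O(W, u) = -(-1/1 + 6)/(4*(W + 84)) = -(-1*1 + 6)/(4*(84 + W)) = -(-1 + 6)/(4*(84 + W)) = -5/(4*(84 + W)))
(-3983 - 23262) + O(174, I(0)) = (-3983 - 23262) - 5/(336 + 4*174) = -27245 - 5/(336 + 696) = -27245 - 5/1032 = -28116845/1032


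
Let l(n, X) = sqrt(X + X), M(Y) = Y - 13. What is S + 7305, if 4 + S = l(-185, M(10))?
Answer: 7301 + I*sqrt(6) ≈ 7301.0 + 2.4495*I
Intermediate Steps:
M(Y) = -13 + Y
l(n, X) = sqrt(2)*sqrt(X) (l(n, X) = sqrt(2*X) = sqrt(2)*sqrt(X))
S = -4 + I*sqrt(6) (S = -4 + sqrt(2)*sqrt(-13 + 10) = -4 + sqrt(2)*sqrt(-3) = -4 + sqrt(2)*(I*sqrt(3)) = -4 + I*sqrt(6) ≈ -4.0 + 2.4495*I)
S + 7305 = (-4 + I*sqrt(6)) + 7305 = 7301 + I*sqrt(6)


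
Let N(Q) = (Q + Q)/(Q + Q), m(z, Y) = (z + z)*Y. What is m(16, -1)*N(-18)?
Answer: -32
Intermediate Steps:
m(z, Y) = 2*Y*z (m(z, Y) = (2*z)*Y = 2*Y*z)
N(Q) = 1 (N(Q) = (2*Q)/((2*Q)) = (2*Q)*(1/(2*Q)) = 1)
m(16, -1)*N(-18) = (2*(-1)*16)*1 = -32*1 = -32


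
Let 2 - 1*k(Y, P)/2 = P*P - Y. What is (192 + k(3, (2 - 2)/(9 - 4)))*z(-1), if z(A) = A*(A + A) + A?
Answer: 202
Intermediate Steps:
z(A) = A + 2*A**2 (z(A) = A*(2*A) + A = 2*A**2 + A = A + 2*A**2)
k(Y, P) = 4 - 2*P**2 + 2*Y (k(Y, P) = 4 - 2*(P*P - Y) = 4 - 2*(P**2 - Y) = 4 + (-2*P**2 + 2*Y) = 4 - 2*P**2 + 2*Y)
(192 + k(3, (2 - 2)/(9 - 4)))*z(-1) = (192 + (4 - 2*(2 - 2)**2/(9 - 4)**2 + 2*3))*(-(1 + 2*(-1))) = (192 + (4 - 2*(0/5)**2 + 6))*(-(1 - 2)) = (192 + (4 - 2*(0*(1/5))**2 + 6))*(-1*(-1)) = (192 + (4 - 2*0**2 + 6))*1 = (192 + (4 - 2*0 + 6))*1 = (192 + (4 + 0 + 6))*1 = (192 + 10)*1 = 202*1 = 202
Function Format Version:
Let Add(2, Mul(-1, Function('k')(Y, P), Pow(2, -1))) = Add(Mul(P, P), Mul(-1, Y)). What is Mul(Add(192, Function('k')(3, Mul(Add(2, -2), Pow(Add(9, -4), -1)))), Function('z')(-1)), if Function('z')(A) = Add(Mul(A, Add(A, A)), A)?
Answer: 202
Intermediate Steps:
Function('z')(A) = Add(A, Mul(2, Pow(A, 2))) (Function('z')(A) = Add(Mul(A, Mul(2, A)), A) = Add(Mul(2, Pow(A, 2)), A) = Add(A, Mul(2, Pow(A, 2))))
Function('k')(Y, P) = Add(4, Mul(-2, Pow(P, 2)), Mul(2, Y)) (Function('k')(Y, P) = Add(4, Mul(-2, Add(Mul(P, P), Mul(-1, Y)))) = Add(4, Mul(-2, Add(Pow(P, 2), Mul(-1, Y)))) = Add(4, Add(Mul(-2, Pow(P, 2)), Mul(2, Y))) = Add(4, Mul(-2, Pow(P, 2)), Mul(2, Y)))
Mul(Add(192, Function('k')(3, Mul(Add(2, -2), Pow(Add(9, -4), -1)))), Function('z')(-1)) = Mul(Add(192, Add(4, Mul(-2, Pow(Mul(Add(2, -2), Pow(Add(9, -4), -1)), 2)), Mul(2, 3))), Mul(-1, Add(1, Mul(2, -1)))) = Mul(Add(192, Add(4, Mul(-2, Pow(Mul(0, Pow(5, -1)), 2)), 6)), Mul(-1, Add(1, -2))) = Mul(Add(192, Add(4, Mul(-2, Pow(Mul(0, Rational(1, 5)), 2)), 6)), Mul(-1, -1)) = Mul(Add(192, Add(4, Mul(-2, Pow(0, 2)), 6)), 1) = Mul(Add(192, Add(4, Mul(-2, 0), 6)), 1) = Mul(Add(192, Add(4, 0, 6)), 1) = Mul(Add(192, 10), 1) = Mul(202, 1) = 202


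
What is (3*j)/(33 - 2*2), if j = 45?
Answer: 135/29 ≈ 4.6552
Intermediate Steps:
(3*j)/(33 - 2*2) = (3*45)/(33 - 2*2) = 135/(33 - 4) = 135/29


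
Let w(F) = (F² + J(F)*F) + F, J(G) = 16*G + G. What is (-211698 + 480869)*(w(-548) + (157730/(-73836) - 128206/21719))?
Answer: 166646871278065284545/114546006 ≈ 1.4548e+12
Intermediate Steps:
J(G) = 17*G
w(F) = F + 18*F² (w(F) = (F² + (17*F)*F) + F = (F² + 17*F²) + F = 18*F² + F = F + 18*F²)
(-211698 + 480869)*(w(-548) + (157730/(-73836) - 128206/21719)) = (-211698 + 480869)*(-548*(1 + 18*(-548)) + (157730/(-73836) - 128206/21719)) = 269171*(-548*(1 - 9864) + (157730*(-1/73836) - 128206*1/21719)) = 269171*(-548*(-9863) + (-78865/36918 - 128206/21719)) = 269171*(5404924 - 6445978043/801822042) = 269171*(4333780752556765/801822042) = 166646871278065284545/114546006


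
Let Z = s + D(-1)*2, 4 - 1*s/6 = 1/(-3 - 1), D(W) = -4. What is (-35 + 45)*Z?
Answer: 175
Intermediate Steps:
s = 51/2 (s = 24 - 6/(-3 - 1) = 24 - 6/(-4) = 24 - 6*(-1/4) = 24 + 3/2 = 51/2 ≈ 25.500)
Z = 35/2 (Z = 51/2 - 4*2 = 51/2 - 8 = 35/2 ≈ 17.500)
(-35 + 45)*Z = (-35 + 45)*(35/2) = 10*(35/2) = 175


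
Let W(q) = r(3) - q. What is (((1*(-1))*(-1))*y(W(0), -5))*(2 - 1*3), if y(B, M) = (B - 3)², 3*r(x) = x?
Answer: -4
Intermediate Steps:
r(x) = x/3
W(q) = 1 - q (W(q) = (⅓)*3 - q = 1 - q)
y(B, M) = (-3 + B)²
(((1*(-1))*(-1))*y(W(0), -5))*(2 - 1*3) = (((1*(-1))*(-1))*(-3 + (1 - 1*0))²)*(2 - 1*3) = ((-1*(-1))*(-3 + (1 + 0))²)*(2 - 3) = (1*(-3 + 1)²)*(-1) = (1*(-2)²)*(-1) = (1*4)*(-1) = 4*(-1) = -4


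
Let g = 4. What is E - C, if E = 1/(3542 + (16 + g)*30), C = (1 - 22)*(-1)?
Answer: -86981/4142 ≈ -21.000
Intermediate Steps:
C = 21 (C = -21*(-1) = 21)
E = 1/4142 (E = 1/(3542 + (16 + 4)*30) = 1/(3542 + 20*30) = 1/(3542 + 600) = 1/4142 ≈ 0.00024143)
E - C = 1/4142 - 1*21 = 1/4142 - 21 = -86981/4142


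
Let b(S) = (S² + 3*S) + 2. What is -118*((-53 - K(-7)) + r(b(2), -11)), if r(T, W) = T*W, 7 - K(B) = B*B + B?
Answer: 17700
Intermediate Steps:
K(B) = 7 - B - B² (K(B) = 7 - (B*B + B) = 7 - (B² + B) = 7 - (B + B²) = 7 + (-B - B²) = 7 - B - B²)
b(S) = 2 + S² + 3*S
-118*((-53 - K(-7)) + r(b(2), -11)) = -118*((-53 - (7 - 1*(-7) - 1*(-7)²)) + (2 + 2² + 3*2)*(-11)) = -118*((-53 - (7 + 7 - 1*49)) + (2 + 4 + 6)*(-11)) = -118*((-53 - (7 + 7 - 49)) + 12*(-11)) = -118*((-53 - 1*(-35)) - 132) = -118*((-53 + 35) - 132) = -118*(-18 - 132) = -118*(-150) = 17700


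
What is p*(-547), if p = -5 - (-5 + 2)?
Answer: 1094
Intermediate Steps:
p = -2 (p = -5 - 1*(-3) = -5 + 3 = -2)
p*(-547) = -2*(-547) = 1094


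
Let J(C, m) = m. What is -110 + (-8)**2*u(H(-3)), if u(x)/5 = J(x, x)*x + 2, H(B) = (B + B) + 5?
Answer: 850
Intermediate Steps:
H(B) = 5 + 2*B (H(B) = 2*B + 5 = 5 + 2*B)
u(x) = 10 + 5*x**2 (u(x) = 5*(x*x + 2) = 5*(x**2 + 2) = 5*(2 + x**2) = 10 + 5*x**2)
-110 + (-8)**2*u(H(-3)) = -110 + (-8)**2*(10 + 5*(5 + 2*(-3))**2) = -110 + 64*(10 + 5*(5 - 6)**2) = -110 + 64*(10 + 5*(-1)**2) = -110 + 64*(10 + 5*1) = -110 + 64*(10 + 5) = -110 + 64*15 = -110 + 960 = 850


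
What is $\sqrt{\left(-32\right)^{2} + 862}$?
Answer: $\sqrt{1886} \approx 43.428$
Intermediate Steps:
$\sqrt{\left(-32\right)^{2} + 862} = \sqrt{1024 + 862} = \sqrt{1886}$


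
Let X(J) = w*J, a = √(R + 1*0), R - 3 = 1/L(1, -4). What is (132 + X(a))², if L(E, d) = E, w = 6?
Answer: 20736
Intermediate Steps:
R = 4 (R = 3 + 1/1 = 3 + 1 = 4)
a = 2 (a = √(4 + 1*0) = √(4 + 0) = √4 = 2)
X(J) = 6*J
(132 + X(a))² = (132 + 6*2)² = (132 + 12)² = 144² = 20736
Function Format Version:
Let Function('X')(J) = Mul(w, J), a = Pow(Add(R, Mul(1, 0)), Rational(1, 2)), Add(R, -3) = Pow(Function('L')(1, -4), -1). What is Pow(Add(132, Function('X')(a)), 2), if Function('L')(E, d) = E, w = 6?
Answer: 20736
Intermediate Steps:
R = 4 (R = Add(3, Pow(1, -1)) = Add(3, 1) = 4)
a = 2 (a = Pow(Add(4, Mul(1, 0)), Rational(1, 2)) = Pow(Add(4, 0), Rational(1, 2)) = Pow(4, Rational(1, 2)) = 2)
Function('X')(J) = Mul(6, J)
Pow(Add(132, Function('X')(a)), 2) = Pow(Add(132, Mul(6, 2)), 2) = Pow(Add(132, 12), 2) = Pow(144, 2) = 20736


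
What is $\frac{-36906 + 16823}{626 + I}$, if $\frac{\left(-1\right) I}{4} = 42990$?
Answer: $\frac{20083}{171334} \approx 0.11722$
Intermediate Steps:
$I = -171960$ ($I = \left(-4\right) 42990 = -171960$)
$\frac{-36906 + 16823}{626 + I} = \frac{-36906 + 16823}{626 - 171960} = - \frac{20083}{-171334} = \left(-20083\right) \left(- \frac{1}{171334}\right) = \frac{20083}{171334}$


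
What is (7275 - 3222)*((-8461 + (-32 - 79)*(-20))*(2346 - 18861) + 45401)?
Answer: 417927186348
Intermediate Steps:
(7275 - 3222)*((-8461 + (-32 - 79)*(-20))*(2346 - 18861) + 45401) = 4053*((-8461 - 111*(-20))*(-16515) + 45401) = 4053*((-8461 + 2220)*(-16515) + 45401) = 4053*(-6241*(-16515) + 45401) = 4053*(103070115 + 45401) = 4053*103115516 = 417927186348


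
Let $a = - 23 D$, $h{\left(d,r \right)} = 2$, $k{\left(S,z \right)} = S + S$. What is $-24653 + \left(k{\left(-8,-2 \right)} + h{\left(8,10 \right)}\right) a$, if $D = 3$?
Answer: $-23687$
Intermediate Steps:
$k{\left(S,z \right)} = 2 S$
$a = -69$ ($a = \left(-23\right) 3 = -69$)
$-24653 + \left(k{\left(-8,-2 \right)} + h{\left(8,10 \right)}\right) a = -24653 + \left(2 \left(-8\right) + 2\right) \left(-69\right) = -24653 + \left(-16 + 2\right) \left(-69\right) = -24653 - -966 = -24653 + 966 = -23687$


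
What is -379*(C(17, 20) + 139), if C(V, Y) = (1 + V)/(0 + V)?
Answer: -902399/17 ≈ -53082.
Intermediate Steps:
C(V, Y) = (1 + V)/V
-379*(C(17, 20) + 139) = -379*((1 + 17)/17 + 139) = -379*((1/17)*18 + 139) = -379*(18/17 + 139) = -379*2381/17 = -902399/17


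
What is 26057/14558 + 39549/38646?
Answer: 131896097/46884039 ≈ 2.8132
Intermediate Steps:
26057/14558 + 39549/38646 = 26057*(1/14558) + 39549*(1/38646) = 26057/14558 + 13183/12882 = 131896097/46884039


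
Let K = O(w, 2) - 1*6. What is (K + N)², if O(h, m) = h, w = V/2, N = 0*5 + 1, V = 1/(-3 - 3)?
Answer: 3721/144 ≈ 25.840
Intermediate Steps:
V = -⅙ (V = 1/(-6) = -⅙ ≈ -0.16667)
N = 1 (N = 0 + 1 = 1)
w = -1/12 (w = -⅙/2 = -⅙*½ = -1/12 ≈ -0.083333)
K = -73/12 (K = -1/12 - 1*6 = -1/12 - 6 = -73/12 ≈ -6.0833)
(K + N)² = (-73/12 + 1)² = (-61/12)² = 3721/144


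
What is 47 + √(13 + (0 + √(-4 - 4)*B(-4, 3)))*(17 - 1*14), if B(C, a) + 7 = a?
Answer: 47 + 3*√(13 - 8*I*√2) ≈ 58.664 - 4.3648*I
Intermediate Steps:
B(C, a) = -7 + a
47 + √(13 + (0 + √(-4 - 4)*B(-4, 3)))*(17 - 1*14) = 47 + √(13 + (0 + √(-4 - 4)*(-7 + 3)))*(17 - 1*14) = 47 + √(13 + (0 + √(-8)*(-4)))*(17 - 14) = 47 + √(13 + (0 + (2*I*√2)*(-4)))*3 = 47 + √(13 + (0 - 8*I*√2))*3 = 47 + √(13 - 8*I*√2)*3 = 47 + 3*√(13 - 8*I*√2)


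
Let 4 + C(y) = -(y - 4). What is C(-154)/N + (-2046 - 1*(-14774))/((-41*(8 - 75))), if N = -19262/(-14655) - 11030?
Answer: 1025484158287/221992470418 ≈ 4.6195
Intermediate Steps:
C(y) = -y (C(y) = -4 - (y - 4) = -4 - (-4 + y) = -4 + (4 - y) = -y)
N = -161625388/14655 (N = -19262*(-1/14655) - 11030 = 19262/14655 - 11030 = -161625388/14655 ≈ -11029.)
C(-154)/N + (-2046 - 1*(-14774))/((-41*(8 - 75))) = (-1*(-154))/(-161625388/14655) + (-2046 - 1*(-14774))/((-41*(8 - 75))) = 154*(-14655/161625388) + (-2046 + 14774)/((-41*(-67))) = -1128435/80812694 + 12728/2747 = 1025484158287/221992470418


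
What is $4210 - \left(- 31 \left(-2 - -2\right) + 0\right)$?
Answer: $4210$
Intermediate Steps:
$4210 - \left(- 31 \left(-2 - -2\right) + 0\right) = 4210 - \left(- 31 \left(-2 + 2\right) + 0\right) = 4210 - \left(\left(-31\right) 0 + 0\right) = 4210 - \left(0 + 0\right) = 4210 - 0 = 4210 + 0 = 4210$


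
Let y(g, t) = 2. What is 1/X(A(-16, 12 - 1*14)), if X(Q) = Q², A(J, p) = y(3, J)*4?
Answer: 1/64 ≈ 0.015625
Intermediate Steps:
A(J, p) = 8 (A(J, p) = 2*4 = 8)
1/X(A(-16, 12 - 1*14)) = 1/(8²) = 1/64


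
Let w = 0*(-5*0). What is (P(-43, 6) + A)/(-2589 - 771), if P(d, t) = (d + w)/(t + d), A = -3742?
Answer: 6591/5920 ≈ 1.1133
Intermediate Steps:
w = 0 (w = 0*0 = 0)
P(d, t) = d/(d + t) (P(d, t) = (d + 0)/(t + d) = d/(d + t))
(P(-43, 6) + A)/(-2589 - 771) = (-43/(-43 + 6) - 3742)/(-2589 - 771) = (-43/(-37) - 3742)/(-3360) = (-43*(-1/37) - 3742)*(-1/3360) = (43/37 - 3742)*(-1/3360) = -138411/37*(-1/3360) = 6591/5920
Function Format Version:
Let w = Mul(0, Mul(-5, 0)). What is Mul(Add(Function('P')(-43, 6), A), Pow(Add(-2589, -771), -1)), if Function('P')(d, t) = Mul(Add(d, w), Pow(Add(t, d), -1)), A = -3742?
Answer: Rational(6591, 5920) ≈ 1.1133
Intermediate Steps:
w = 0 (w = Mul(0, 0) = 0)
Function('P')(d, t) = Mul(d, Pow(Add(d, t), -1)) (Function('P')(d, t) = Mul(Add(d, 0), Pow(Add(t, d), -1)) = Mul(d, Pow(Add(d, t), -1)))
Mul(Add(Function('P')(-43, 6), A), Pow(Add(-2589, -771), -1)) = Mul(Add(Mul(-43, Pow(Add(-43, 6), -1)), -3742), Pow(Add(-2589, -771), -1)) = Mul(Add(Mul(-43, Pow(-37, -1)), -3742), Pow(-3360, -1)) = Mul(Add(Mul(-43, Rational(-1, 37)), -3742), Rational(-1, 3360)) = Mul(Add(Rational(43, 37), -3742), Rational(-1, 3360)) = Mul(Rational(-138411, 37), Rational(-1, 3360)) = Rational(6591, 5920)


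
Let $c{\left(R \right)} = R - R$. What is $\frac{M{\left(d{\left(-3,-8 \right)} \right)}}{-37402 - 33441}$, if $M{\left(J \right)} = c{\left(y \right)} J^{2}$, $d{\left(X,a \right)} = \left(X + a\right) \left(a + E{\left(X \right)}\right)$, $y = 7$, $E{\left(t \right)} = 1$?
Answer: $0$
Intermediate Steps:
$d{\left(X,a \right)} = \left(1 + a\right) \left(X + a\right)$ ($d{\left(X,a \right)} = \left(X + a\right) \left(a + 1\right) = \left(X + a\right) \left(1 + a\right) = \left(1 + a\right) \left(X + a\right)$)
$c{\left(R \right)} = 0$
$M{\left(J \right)} = 0$ ($M{\left(J \right)} = 0 J^{2} = 0$)
$\frac{M{\left(d{\left(-3,-8 \right)} \right)}}{-37402 - 33441} = \frac{0}{-37402 - 33441} = \frac{0}{-70843} = 0 \left(- \frac{1}{70843}\right) = 0$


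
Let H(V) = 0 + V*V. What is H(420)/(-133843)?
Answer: -176400/133843 ≈ -1.3180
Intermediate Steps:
H(V) = V² (H(V) = 0 + V² = V²)
H(420)/(-133843) = 420²/(-133843) = 176400*(-1/133843) = -176400/133843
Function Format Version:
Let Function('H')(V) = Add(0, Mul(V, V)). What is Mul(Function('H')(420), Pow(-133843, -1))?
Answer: Rational(-176400, 133843) ≈ -1.3180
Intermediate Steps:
Function('H')(V) = Pow(V, 2) (Function('H')(V) = Add(0, Pow(V, 2)) = Pow(V, 2))
Mul(Function('H')(420), Pow(-133843, -1)) = Mul(Pow(420, 2), Pow(-133843, -1)) = Mul(176400, Rational(-1, 133843)) = Rational(-176400, 133843)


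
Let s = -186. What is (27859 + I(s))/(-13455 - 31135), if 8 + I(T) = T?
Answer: -5533/8918 ≈ -0.62043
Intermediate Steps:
I(T) = -8 + T
(27859 + I(s))/(-13455 - 31135) = (27859 + (-8 - 186))/(-13455 - 31135) = (27859 - 194)/(-44590) = 27665*(-1/44590) = -5533/8918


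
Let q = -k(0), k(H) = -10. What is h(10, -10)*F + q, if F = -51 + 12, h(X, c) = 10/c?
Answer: 49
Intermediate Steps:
F = -39
q = 10 (q = -1*(-10) = 10)
h(10, -10)*F + q = (10/(-10))*(-39) + 10 = (10*(-⅒))*(-39) + 10 = -1*(-39) + 10 = 39 + 10 = 49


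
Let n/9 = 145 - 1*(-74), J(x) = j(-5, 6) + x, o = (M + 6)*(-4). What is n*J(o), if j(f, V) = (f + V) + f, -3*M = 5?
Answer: -42048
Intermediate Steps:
M = -5/3 (M = -1/3*5 = -5/3 ≈ -1.6667)
j(f, V) = V + 2*f (j(f, V) = (V + f) + f = V + 2*f)
o = -52/3 (o = (-5/3 + 6)*(-4) = (13/3)*(-4) = -52/3 ≈ -17.333)
J(x) = -4 + x (J(x) = (6 + 2*(-5)) + x = (6 - 10) + x = -4 + x)
n = 1971 (n = 9*(145 - 1*(-74)) = 9*(145 + 74) = 9*219 = 1971)
n*J(o) = 1971*(-4 - 52/3) = 1971*(-64/3) = -42048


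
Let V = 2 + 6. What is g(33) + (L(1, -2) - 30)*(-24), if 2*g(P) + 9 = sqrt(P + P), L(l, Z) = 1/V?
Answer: 1425/2 + sqrt(66)/2 ≈ 716.56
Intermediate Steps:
V = 8
L(l, Z) = 1/8
g(P) = -9/2 + sqrt(2)*sqrt(P)/2 (g(P) = -9/2 + sqrt(P + P)/2 = -9/2 + sqrt(2*P)/2 = -9/2 + (sqrt(2)*sqrt(P))/2 = -9/2 + sqrt(2)*sqrt(P)/2)
g(33) + (L(1, -2) - 30)*(-24) = (-9/2 + sqrt(2)*sqrt(33)/2) + (1/8 - 30)*(-24) = (-9/2 + sqrt(66)/2) - 239/8*(-24) = (-9/2 + sqrt(66)/2) + 717 = 1425/2 + sqrt(66)/2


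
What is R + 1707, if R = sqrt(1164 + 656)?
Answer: 1707 + 2*sqrt(455) ≈ 1749.7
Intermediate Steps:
R = 2*sqrt(455) (R = sqrt(1820) = 2*sqrt(455) ≈ 42.661)
R + 1707 = 2*sqrt(455) + 1707 = 1707 + 2*sqrt(455)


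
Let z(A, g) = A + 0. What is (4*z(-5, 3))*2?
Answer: -40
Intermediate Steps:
z(A, g) = A
(4*z(-5, 3))*2 = (4*(-5))*2 = -20*2 = -40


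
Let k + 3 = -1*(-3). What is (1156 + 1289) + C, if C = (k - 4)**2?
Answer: 2461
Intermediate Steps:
k = 0 (k = -3 - 1*(-3) = -3 + 3 = 0)
C = 16 (C = (0 - 4)**2 = (-4)**2 = 16)
(1156 + 1289) + C = (1156 + 1289) + 16 = 2445 + 16 = 2461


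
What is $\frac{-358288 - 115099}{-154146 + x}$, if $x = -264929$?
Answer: $\frac{473387}{419075} \approx 1.1296$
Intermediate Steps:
$\frac{-358288 - 115099}{-154146 + x} = \frac{-358288 - 115099}{-154146 - 264929} = - \frac{473387}{-419075} = \left(-473387\right) \left(- \frac{1}{419075}\right) = \frac{473387}{419075}$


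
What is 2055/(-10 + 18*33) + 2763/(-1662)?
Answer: 300303/161768 ≈ 1.8564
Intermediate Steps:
2055/(-10 + 18*33) + 2763/(-1662) = 2055/(-10 + 594) + 2763*(-1/1662) = 2055/584 - 921/554 = 300303/161768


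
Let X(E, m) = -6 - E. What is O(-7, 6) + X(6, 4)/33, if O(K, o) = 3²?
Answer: 95/11 ≈ 8.6364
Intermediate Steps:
O(K, o) = 9
O(-7, 6) + X(6, 4)/33 = 9 + (-6 - 1*6)/33 = 9 + (-6 - 6)*(1/33) = 9 - 12*1/33 = 9 - 4/11 = 95/11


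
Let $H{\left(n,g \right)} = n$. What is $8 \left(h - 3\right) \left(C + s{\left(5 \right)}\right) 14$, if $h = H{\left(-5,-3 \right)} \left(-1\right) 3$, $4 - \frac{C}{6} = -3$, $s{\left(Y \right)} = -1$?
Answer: $55104$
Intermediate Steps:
$C = 42$ ($C = 24 - -18 = 24 + 18 = 42$)
$h = 15$ ($h = \left(-5\right) \left(-1\right) 3 = 5 \cdot 3 = 15$)
$8 \left(h - 3\right) \left(C + s{\left(5 \right)}\right) 14 = 8 \left(15 - 3\right) \left(42 - 1\right) 14 = 8 \cdot 12 \cdot 41 \cdot 14 = 8 \cdot 492 \cdot 14 = 3936 \cdot 14 = 55104$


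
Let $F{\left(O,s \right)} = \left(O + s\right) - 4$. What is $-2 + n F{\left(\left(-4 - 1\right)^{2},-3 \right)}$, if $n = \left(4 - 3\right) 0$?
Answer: $-2$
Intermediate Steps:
$n = 0$ ($n = 1 \cdot 0 = 0$)
$F{\left(O,s \right)} = -4 + O + s$
$-2 + n F{\left(\left(-4 - 1\right)^{2},-3 \right)} = -2 + 0 \left(-4 + \left(-4 - 1\right)^{2} - 3\right) = -2 + 0 \left(-4 + \left(-5\right)^{2} - 3\right) = -2 + 0 \left(-4 + 25 - 3\right) = -2 + 0 \cdot 18 = -2 + 0 = -2$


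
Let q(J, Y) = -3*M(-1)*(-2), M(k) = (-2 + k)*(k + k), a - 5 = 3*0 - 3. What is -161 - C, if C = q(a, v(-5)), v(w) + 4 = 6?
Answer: -197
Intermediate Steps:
v(w) = 2 (v(w) = -4 + 6 = 2)
a = 2 (a = 5 + (3*0 - 3) = 5 + (0 - 3) = 5 - 3 = 2)
M(k) = 2*k*(-2 + k) (M(k) = (-2 + k)*(2*k) = 2*k*(-2 + k))
q(J, Y) = 36 (q(J, Y) = -6*(-1)*(-2 - 1)*(-2) = -6*(-1)*(-3)*(-2) = -3*6*(-2) = -18*(-2) = 36)
C = 36
-161 - C = -161 - 1*36 = -161 - 36 = -197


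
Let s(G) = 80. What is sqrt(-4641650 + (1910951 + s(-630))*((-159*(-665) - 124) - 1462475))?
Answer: I*sqrt(2593013808434) ≈ 1.6103e+6*I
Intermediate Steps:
sqrt(-4641650 + (1910951 + s(-630))*((-159*(-665) - 124) - 1462475)) = sqrt(-4641650 + (1910951 + 80)*((-159*(-665) - 124) - 1462475)) = sqrt(-4641650 + 1911031*((105735 - 124) - 1462475)) = sqrt(-4641650 + 1911031*(105611 - 1462475)) = sqrt(-4641650 + 1911031*(-1356864)) = sqrt(-4641650 - 2593009166784) = sqrt(-2593013808434) = I*sqrt(2593013808434)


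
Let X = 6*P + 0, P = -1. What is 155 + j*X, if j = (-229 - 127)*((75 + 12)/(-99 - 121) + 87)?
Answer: 10182827/55 ≈ 1.8514e+5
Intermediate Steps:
X = -6 (X = 6*(-1) + 0 = -6 + 0 = -6)
j = -1695717/55 (j = -356*(87/(-220) + 87) = -356*(87*(-1/220) + 87) = -356*(-87/220 + 87) = -356*19053/220 = -1695717/55 ≈ -30831.)
155 + j*X = 155 - 1695717/55*(-6) = 155 + 10174302/55 = 10182827/55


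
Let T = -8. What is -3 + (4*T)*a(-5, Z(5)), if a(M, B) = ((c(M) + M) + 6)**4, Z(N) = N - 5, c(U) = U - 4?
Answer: -131075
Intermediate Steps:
c(U) = -4 + U
Z(N) = -5 + N
a(M, B) = (2 + 2*M)**4 (a(M, B) = (((-4 + M) + M) + 6)**4 = ((-4 + 2*M) + 6)**4 = (2 + 2*M)**4)
-3 + (4*T)*a(-5, Z(5)) = -3 + (4*(-8))*(16*(1 - 5)**4) = -3 - 512*(-4)**4 = -3 - 512*256 = -3 - 32*4096 = -3 - 131072 = -131075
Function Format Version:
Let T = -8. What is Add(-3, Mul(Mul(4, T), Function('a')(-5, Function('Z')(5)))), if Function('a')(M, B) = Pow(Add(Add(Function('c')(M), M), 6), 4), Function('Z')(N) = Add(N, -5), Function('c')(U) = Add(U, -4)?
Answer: -131075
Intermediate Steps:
Function('c')(U) = Add(-4, U)
Function('Z')(N) = Add(-5, N)
Function('a')(M, B) = Pow(Add(2, Mul(2, M)), 4) (Function('a')(M, B) = Pow(Add(Add(Add(-4, M), M), 6), 4) = Pow(Add(Add(-4, Mul(2, M)), 6), 4) = Pow(Add(2, Mul(2, M)), 4))
Add(-3, Mul(Mul(4, T), Function('a')(-5, Function('Z')(5)))) = Add(-3, Mul(Mul(4, -8), Mul(16, Pow(Add(1, -5), 4)))) = Add(-3, Mul(-32, Mul(16, Pow(-4, 4)))) = Add(-3, Mul(-32, Mul(16, 256))) = Add(-3, Mul(-32, 4096)) = Add(-3, -131072) = -131075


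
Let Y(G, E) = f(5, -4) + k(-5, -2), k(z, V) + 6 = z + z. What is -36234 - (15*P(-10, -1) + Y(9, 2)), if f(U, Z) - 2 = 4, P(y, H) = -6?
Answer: -36134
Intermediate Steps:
k(z, V) = -6 + 2*z (k(z, V) = -6 + (z + z) = -6 + 2*z)
f(U, Z) = 6 (f(U, Z) = 2 + 4 = 6)
Y(G, E) = -10 (Y(G, E) = 6 + (-6 + 2*(-5)) = 6 + (-6 - 10) = 6 - 16 = -10)
-36234 - (15*P(-10, -1) + Y(9, 2)) = -36234 - (15*(-6) - 10) = -36234 - (-90 - 10) = -36234 - 1*(-100) = -36234 + 100 = -36134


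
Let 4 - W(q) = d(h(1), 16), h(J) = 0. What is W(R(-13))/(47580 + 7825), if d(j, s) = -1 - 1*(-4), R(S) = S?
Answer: 1/55405 ≈ 1.8049e-5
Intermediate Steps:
d(j, s) = 3 (d(j, s) = -1 + 4 = 3)
W(q) = 1 (W(q) = 4 - 1*3 = 4 - 3 = 1)
W(R(-13))/(47580 + 7825) = 1/(47580 + 7825) = 1/55405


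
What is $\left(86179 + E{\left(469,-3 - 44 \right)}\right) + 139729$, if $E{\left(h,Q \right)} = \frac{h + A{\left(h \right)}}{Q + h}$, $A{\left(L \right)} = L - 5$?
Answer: $\frac{95334109}{422} \approx 2.2591 \cdot 10^{5}$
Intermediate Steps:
$A{\left(L \right)} = -5 + L$ ($A{\left(L \right)} = L - 5 = -5 + L$)
$E{\left(h,Q \right)} = \frac{-5 + 2 h}{Q + h}$ ($E{\left(h,Q \right)} = \frac{h + \left(-5 + h\right)}{Q + h} = \frac{-5 + 2 h}{Q + h}$)
$\left(86179 + E{\left(469,-3 - 44 \right)}\right) + 139729 = \left(86179 + \frac{-5 + 2 \cdot 469}{\left(-3 - 44\right) + 469}\right) + 139729 = \left(86179 + \frac{-5 + 938}{\left(-3 - 44\right) + 469}\right) + 139729 = \left(86179 + \frac{1}{-47 + 469} \cdot 933\right) + 139729 = \left(86179 + \frac{1}{422} \cdot 933\right) + 139729 = \left(86179 + \frac{933}{422}\right) + 139729 = \frac{36368471}{422} + 139729 = \frac{95334109}{422}$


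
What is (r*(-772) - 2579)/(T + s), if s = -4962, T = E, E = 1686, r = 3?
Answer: 4895/3276 ≈ 1.4942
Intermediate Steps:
T = 1686
(r*(-772) - 2579)/(T + s) = (3*(-772) - 2579)/(1686 - 4962) = (-2316 - 2579)/(-3276) = -4895*(-1/3276) = 4895/3276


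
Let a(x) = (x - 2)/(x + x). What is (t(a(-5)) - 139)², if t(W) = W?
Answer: 1912689/100 ≈ 19127.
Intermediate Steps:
a(x) = (-2 + x)/(2*x) (a(x) = (-2 + x)/((2*x)) = (-2 + x)*(1/(2*x)) = (-2 + x)/(2*x))
(t(a(-5)) - 139)² = ((½)*(-2 - 5)/(-5) - 139)² = ((½)*(-⅕)*(-7) - 139)² = (7/10 - 139)² = (-1383/10)² = 1912689/100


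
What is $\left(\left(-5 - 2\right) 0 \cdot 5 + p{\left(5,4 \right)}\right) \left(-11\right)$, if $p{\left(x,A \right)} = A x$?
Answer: $-220$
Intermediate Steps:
$\left(\left(-5 - 2\right) 0 \cdot 5 + p{\left(5,4 \right)}\right) \left(-11\right) = \left(\left(-5 - 2\right) 0 \cdot 5 + 4 \cdot 5\right) \left(-11\right) = \left(\left(-7\right) 0 + 20\right) \left(-11\right) = \left(0 + 20\right) \left(-11\right) = 20 \left(-11\right) = -220$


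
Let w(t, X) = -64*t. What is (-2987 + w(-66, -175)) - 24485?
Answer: -23248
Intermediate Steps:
(-2987 + w(-66, -175)) - 24485 = (-2987 - 64*(-66)) - 24485 = (-2987 + 4224) - 24485 = 1237 - 24485 = -23248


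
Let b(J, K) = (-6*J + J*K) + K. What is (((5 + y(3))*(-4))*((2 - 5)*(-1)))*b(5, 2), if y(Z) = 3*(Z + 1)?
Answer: 3672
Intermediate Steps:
y(Z) = 3 + 3*Z (y(Z) = 3*(1 + Z) = 3 + 3*Z)
b(J, K) = K - 6*J + J*K
(((5 + y(3))*(-4))*((2 - 5)*(-1)))*b(5, 2) = (((5 + (3 + 3*3))*(-4))*((2 - 5)*(-1)))*(2 - 6*5 + 5*2) = (((5 + (3 + 9))*(-4))*(-3*(-1)))*(2 - 30 + 10) = (((5 + 12)*(-4))*3)*(-18) = ((17*(-4))*3)*(-18) = -68*3*(-18) = -204*(-18) = 3672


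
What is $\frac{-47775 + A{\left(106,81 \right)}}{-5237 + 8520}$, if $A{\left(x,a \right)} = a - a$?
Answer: $- \frac{975}{67} \approx -14.552$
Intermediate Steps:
$A{\left(x,a \right)} = 0$
$\frac{-47775 + A{\left(106,81 \right)}}{-5237 + 8520} = \frac{-47775 + 0}{-5237 + 8520} = - \frac{47775}{3283} = \left(-47775\right) \frac{1}{3283} = - \frac{975}{67}$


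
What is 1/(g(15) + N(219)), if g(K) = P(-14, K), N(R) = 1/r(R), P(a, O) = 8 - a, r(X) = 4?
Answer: 4/89 ≈ 0.044944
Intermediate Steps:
N(R) = ¼ (N(R) = 1/4 = ¼)
g(K) = 22 (g(K) = 8 - 1*(-14) = 8 + 14 = 22)
1/(g(15) + N(219)) = 1/(22 + ¼) = 1/(89/4) = 4/89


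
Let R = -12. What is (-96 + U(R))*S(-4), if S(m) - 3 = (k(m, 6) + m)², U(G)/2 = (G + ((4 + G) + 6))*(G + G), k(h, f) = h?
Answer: 38592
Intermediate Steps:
U(G) = 4*G*(10 + 2*G) (U(G) = 2*((G + ((4 + G) + 6))*(G + G)) = 2*((G + (10 + G))*(2*G)) = 2*((10 + 2*G)*(2*G)) = 2*(2*G*(10 + 2*G)) = 4*G*(10 + 2*G))
S(m) = 3 + 4*m² (S(m) = 3 + (m + m)² = 3 + (2*m)² = 3 + 4*m²)
(-96 + U(R))*S(-4) = (-96 + 8*(-12)*(5 - 12))*(3 + 4*(-4)²) = (-96 + 8*(-12)*(-7))*(3 + 4*16) = (-96 + 672)*(3 + 64) = 576*67 = 38592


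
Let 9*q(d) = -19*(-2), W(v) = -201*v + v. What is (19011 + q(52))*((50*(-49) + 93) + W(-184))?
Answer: 654941299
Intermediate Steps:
W(v) = -200*v
q(d) = 38/9 (q(d) = (-19*(-2))/9 = (⅑)*38 = 38/9)
(19011 + q(52))*((50*(-49) + 93) + W(-184)) = (19011 + 38/9)*((50*(-49) + 93) - 200*(-184)) = 171137*((-2450 + 93) + 36800)/9 = 171137*(-2357 + 36800)/9 = (171137/9)*34443 = 654941299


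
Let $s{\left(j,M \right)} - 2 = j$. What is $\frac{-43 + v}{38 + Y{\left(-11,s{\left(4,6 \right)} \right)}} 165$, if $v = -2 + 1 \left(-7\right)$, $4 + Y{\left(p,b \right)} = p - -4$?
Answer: $- \frac{2860}{9} \approx -317.78$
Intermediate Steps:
$s{\left(j,M \right)} = 2 + j$
$Y{\left(p,b \right)} = p$ ($Y{\left(p,b \right)} = -4 + \left(p - -4\right) = -4 + \left(p + 4\right) = -4 + \left(4 + p\right) = p$)
$v = -9$ ($v = -2 - 7 = -9$)
$\frac{-43 + v}{38 + Y{\left(-11,s{\left(4,6 \right)} \right)}} 165 = \frac{-43 - 9}{38 - 11} \cdot 165 = - \frac{52}{27} \cdot 165 = \left(-52\right) \frac{1}{27} \cdot 165 = \left(- \frac{52}{27}\right) 165 = - \frac{2860}{9}$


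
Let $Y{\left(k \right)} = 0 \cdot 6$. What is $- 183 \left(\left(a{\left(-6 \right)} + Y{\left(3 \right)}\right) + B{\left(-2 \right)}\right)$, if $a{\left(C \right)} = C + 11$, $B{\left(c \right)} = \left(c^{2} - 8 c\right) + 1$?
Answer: $-4758$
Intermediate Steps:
$B{\left(c \right)} = 1 + c^{2} - 8 c$
$Y{\left(k \right)} = 0$
$a{\left(C \right)} = 11 + C$
$- 183 \left(\left(a{\left(-6 \right)} + Y{\left(3 \right)}\right) + B{\left(-2 \right)}\right) = - 183 \left(\left(\left(11 - 6\right) + 0\right) + \left(1 + \left(-2\right)^{2} - -16\right)\right) = - 183 \left(\left(5 + 0\right) + \left(1 + 4 + 16\right)\right) = - 183 \left(5 + 21\right) = \left(-183\right) 26 = -4758$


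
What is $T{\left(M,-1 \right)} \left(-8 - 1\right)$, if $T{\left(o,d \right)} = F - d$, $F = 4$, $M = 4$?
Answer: $-45$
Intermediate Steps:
$T{\left(o,d \right)} = 4 - d$
$T{\left(M,-1 \right)} \left(-8 - 1\right) = \left(4 - -1\right) \left(-8 - 1\right) = \left(4 + 1\right) \left(-9\right) = 5 \left(-9\right) = -45$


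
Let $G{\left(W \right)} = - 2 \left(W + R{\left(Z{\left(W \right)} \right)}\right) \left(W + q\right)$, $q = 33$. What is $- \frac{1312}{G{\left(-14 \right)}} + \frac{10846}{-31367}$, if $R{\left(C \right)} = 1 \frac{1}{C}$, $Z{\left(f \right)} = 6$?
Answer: $- \frac{140564654}{49465759} \approx -2.8417$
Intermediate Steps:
$R{\left(C \right)} = \frac{1}{C}$
$G{\left(W \right)} = - 2 \left(33 + W\right) \left(\frac{1}{6} + W\right)$ ($G{\left(W \right)} = - 2 \left(W + \frac{1}{6}\right) \left(W + 33\right) = - 2 \left(W + \frac{1}{6}\right) \left(33 + W\right) = - 2 \left(\frac{1}{6} + W\right) \left(33 + W\right) = - 2 \left(33 + W\right) \left(\frac{1}{6} + W\right)$)
$- \frac{1312}{G{\left(-14 \right)}} + \frac{10846}{-31367} = - \frac{1312}{-11 - 2 \left(-14\right)^{2} - - \frac{2786}{3}} + \frac{10846}{-31367} = - \frac{1312}{-11 - 392 + \frac{2786}{3}} + 10846 \left(- \frac{1}{31367}\right) = - \frac{1312}{-11 - 392 + \frac{2786}{3}} - \frac{10846}{31367} = - \frac{1312}{\frac{1577}{3}} - \frac{10846}{31367} = \left(-1312\right) \frac{3}{1577} - \frac{10846}{31367} = - \frac{3936}{1577} - \frac{10846}{31367} = - \frac{140564654}{49465759}$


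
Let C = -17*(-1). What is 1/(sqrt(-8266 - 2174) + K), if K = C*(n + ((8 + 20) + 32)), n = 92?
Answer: 323/835937 - 3*I*sqrt(290)/3343748 ≈ 0.00038639 - 1.5279e-5*I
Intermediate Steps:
C = 17
K = 2584 (K = 17*(92 + ((8 + 20) + 32)) = 17*(92 + (28 + 32)) = 17*(92 + 60) = 17*152 = 2584)
1/(sqrt(-8266 - 2174) + K) = 1/(sqrt(-8266 - 2174) + 2584) = 1/(sqrt(-10440) + 2584) = 1/(6*I*sqrt(290) + 2584) = 1/(2584 + 6*I*sqrt(290))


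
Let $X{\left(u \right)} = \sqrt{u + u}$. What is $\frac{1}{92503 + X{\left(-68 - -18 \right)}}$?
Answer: $\frac{92503}{8556805109} - \frac{10 i}{8556805109} \approx 1.081 \cdot 10^{-5} - 1.1687 \cdot 10^{-9} i$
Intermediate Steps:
$X{\left(u \right)} = \sqrt{2} \sqrt{u}$ ($X{\left(u \right)} = \sqrt{2 u} = \sqrt{2} \sqrt{u}$)
$\frac{1}{92503 + X{\left(-68 - -18 \right)}} = \frac{1}{92503 + \sqrt{2} \sqrt{-68 - -18}} = \frac{1}{92503 + \sqrt{2} \sqrt{-68 + 18}} = \frac{1}{92503 + \sqrt{2} \sqrt{-50}} = \frac{1}{92503 + \sqrt{2} \cdot 5 i \sqrt{2}} = \frac{1}{92503 + 10 i} = \frac{92503 - 10 i}{8556805109}$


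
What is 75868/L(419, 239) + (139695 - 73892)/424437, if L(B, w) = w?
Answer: 32216913233/101440443 ≈ 317.59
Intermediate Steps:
75868/L(419, 239) + (139695 - 73892)/424437 = 75868/239 + (139695 - 73892)/424437 = 75868*(1/239) + 65803*(1/424437) = 75868/239 + 65803/424437 = 32216913233/101440443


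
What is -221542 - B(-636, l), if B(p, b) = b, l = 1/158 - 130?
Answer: -34983097/158 ≈ -2.2141e+5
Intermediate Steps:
l = -20539/158 (l = 1/158 - 130 = -20539/158 ≈ -129.99)
-221542 - B(-636, l) = -221542 - 1*(-20539/158) = -221542 + 20539/158 = -34983097/158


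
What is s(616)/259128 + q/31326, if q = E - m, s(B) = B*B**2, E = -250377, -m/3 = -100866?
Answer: 299125054429/338226822 ≈ 884.39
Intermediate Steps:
m = 302598 (m = -3*(-100866) = 302598)
s(B) = B**3
q = -552975 (q = -250377 - 1*302598 = -250377 - 302598 = -552975)
s(616)/259128 + q/31326 = 616**3/259128 - 552975/31326 = 233744896*(1/259128) - 552975*1/31326 = 29218112/32391 - 184325/10442 = 299125054429/338226822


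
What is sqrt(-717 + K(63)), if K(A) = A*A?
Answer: 2*sqrt(813) ≈ 57.026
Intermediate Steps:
K(A) = A**2
sqrt(-717 + K(63)) = sqrt(-717 + 63**2) = sqrt(-717 + 3969) = sqrt(3252) = 2*sqrt(813)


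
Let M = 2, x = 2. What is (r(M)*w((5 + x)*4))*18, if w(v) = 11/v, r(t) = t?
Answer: 99/7 ≈ 14.143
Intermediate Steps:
(r(M)*w((5 + x)*4))*18 = (2*(11/(((5 + 2)*4))))*18 = (2*(11/((7*4))))*18 = (2*(11/28))*18 = (11/14)*18 = 99/7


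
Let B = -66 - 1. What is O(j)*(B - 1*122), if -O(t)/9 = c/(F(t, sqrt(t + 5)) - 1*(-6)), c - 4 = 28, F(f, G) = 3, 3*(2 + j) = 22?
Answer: 6048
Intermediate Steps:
j = 16/3 (j = -2 + (1/3)*22 = -2 + 22/3 = 16/3 ≈ 5.3333)
B = -67
c = 32 (c = 4 + 28 = 32)
O(t) = -32 (O(t) = -288/(3 - 1*(-6)) = -288/(3 + 6) = -288/9 = -9*32/9 = -32)
O(j)*(B - 1*122) = -32*(-67 - 1*122) = -32*(-67 - 122) = -32*(-189) = 6048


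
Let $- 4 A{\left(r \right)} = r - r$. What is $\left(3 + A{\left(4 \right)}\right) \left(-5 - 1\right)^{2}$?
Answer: $108$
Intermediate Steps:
$A{\left(r \right)} = 0$ ($A{\left(r \right)} = - \frac{r - r}{4} = \left(- \frac{1}{4}\right) 0 = 0$)
$\left(3 + A{\left(4 \right)}\right) \left(-5 - 1\right)^{2} = \left(3 + 0\right) \left(-5 - 1\right)^{2} = 3 \left(-6\right)^{2} = 3 \cdot 36 = 108$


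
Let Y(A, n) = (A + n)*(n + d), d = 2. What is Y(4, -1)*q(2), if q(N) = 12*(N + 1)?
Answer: 108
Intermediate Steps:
Y(A, n) = (2 + n)*(A + n) (Y(A, n) = (A + n)*(n + 2) = (A + n)*(2 + n) = (2 + n)*(A + n))
q(N) = 12 + 12*N (q(N) = 12*(1 + N) = 12 + 12*N)
Y(4, -1)*q(2) = ((-1)² + 2*4 + 2*(-1) + 4*(-1))*(12 + 12*2) = (1 + 8 - 2 - 4)*(12 + 24) = 3*36 = 108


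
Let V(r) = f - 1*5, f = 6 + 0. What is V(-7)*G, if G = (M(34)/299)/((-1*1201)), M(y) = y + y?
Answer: -68/359099 ≈ -0.00018936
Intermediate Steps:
f = 6
M(y) = 2*y
V(r) = 1 (V(r) = 6 - 1*5 = 6 - 5 = 1)
G = -68/359099 (G = ((2*34)/299)/((-1*1201)) = (68*(1/299))/(-1201) = (68/299)*(-1/1201) = -68/359099 ≈ -0.00018936)
V(-7)*G = 1*(-68/359099) = -68/359099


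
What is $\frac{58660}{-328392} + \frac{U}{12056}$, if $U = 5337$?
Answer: $\frac{130677893}{494886744} \approx 0.26406$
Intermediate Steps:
$\frac{58660}{-328392} + \frac{U}{12056} = \frac{58660}{-328392} + \frac{5337}{12056} = 58660 \left(- \frac{1}{328392}\right) + 5337 \cdot \frac{1}{12056} = - \frac{14665}{82098} + \frac{5337}{12056} = \frac{130677893}{494886744}$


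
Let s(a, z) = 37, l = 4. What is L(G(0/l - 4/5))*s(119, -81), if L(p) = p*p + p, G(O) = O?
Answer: -148/25 ≈ -5.9200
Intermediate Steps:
L(p) = p + p² (L(p) = p² + p = p + p²)
L(G(0/l - 4/5))*s(119, -81) = ((0/4 - 4/5)*(1 + (0/4 - 4/5)))*37 = ((0*(¼) - 4*⅕)*(1 + (0*(¼) - 4*⅕)))*37 = ((0 - ⅘)*(1 + (0 - ⅘)))*37 = -4*(1 - ⅘)/5*37 = -⅘*⅕*37 = -4/25*37 = -148/25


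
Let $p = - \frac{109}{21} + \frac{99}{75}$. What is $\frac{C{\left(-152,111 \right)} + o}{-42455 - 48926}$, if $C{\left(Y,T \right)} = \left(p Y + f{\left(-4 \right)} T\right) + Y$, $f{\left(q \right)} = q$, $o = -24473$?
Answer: $\frac{12852361}{47975025} \approx 0.2679$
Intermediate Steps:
$p = - \frac{2032}{525}$ ($p = \left(-109\right) \frac{1}{21} + 99 \cdot \frac{1}{75} = - \frac{109}{21} + \frac{33}{25} = - \frac{2032}{525} \approx -3.8705$)
$C{\left(Y,T \right)} = - 4 T - \frac{1507 Y}{525}$ ($C{\left(Y,T \right)} = \left(- \frac{2032 Y}{525} - 4 T\right) + Y = \left(- 4 T - \frac{2032 Y}{525}\right) + Y = - 4 T - \frac{1507 Y}{525}$)
$\frac{C{\left(-152,111 \right)} + o}{-42455 - 48926} = \frac{\left(\left(-4\right) 111 - - \frac{229064}{525}\right) - 24473}{-42455 - 48926} = \frac{\left(-444 + \frac{229064}{525}\right) - 24473}{-91381} = \left(- \frac{4036}{525} - 24473\right) \left(- \frac{1}{91381}\right) = \left(- \frac{12852361}{525}\right) \left(- \frac{1}{91381}\right) = \frac{12852361}{47975025}$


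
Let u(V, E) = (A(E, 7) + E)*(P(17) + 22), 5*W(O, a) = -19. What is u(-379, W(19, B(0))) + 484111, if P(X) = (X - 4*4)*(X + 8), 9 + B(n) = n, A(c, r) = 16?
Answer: 2423422/5 ≈ 4.8468e+5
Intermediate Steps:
B(n) = -9 + n
W(O, a) = -19/5 (W(O, a) = (⅕)*(-19) = -19/5)
P(X) = (-16 + X)*(8 + X) (P(X) = (X - 16)*(8 + X) = (-16 + X)*(8 + X))
u(V, E) = 752 + 47*E (u(V, E) = (16 + E)*((-128 + 17² - 8*17) + 22) = (16 + E)*((-128 + 289 - 136) + 22) = (16 + E)*(25 + 22) = (16 + E)*47 = 752 + 47*E)
u(-379, W(19, B(0))) + 484111 = (752 + 47*(-19/5)) + 484111 = (752 - 893/5) + 484111 = 2867/5 + 484111 = 2423422/5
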